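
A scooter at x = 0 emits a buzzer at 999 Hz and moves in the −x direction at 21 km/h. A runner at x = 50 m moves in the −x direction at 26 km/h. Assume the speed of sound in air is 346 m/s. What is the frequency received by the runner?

1003 Hz

21 km/h = 5.833 m/s; 26 km/h = 7.222 m/s.
The observer lies on the +x side, so the source is heading away from the observer and the observer is heading toward the source.
General Doppler shift: f' = f · (v + v_o)/(v + v_s).
f' = 999 × (346 + 7.222)/(346 + 5.833) = 999 × 353.22/351.83 ≈ 1003 Hz.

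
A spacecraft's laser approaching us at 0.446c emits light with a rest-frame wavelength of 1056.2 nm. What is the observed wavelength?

653.8 nm

Relativistic Doppler for wavelength: λ' = λ₀ · √((1 − β)/(1 + β)).
λ' = 1056.2 × √(0.5540/1.4460) = 1056.2 × 0.61897 ≈ 653.8 nm.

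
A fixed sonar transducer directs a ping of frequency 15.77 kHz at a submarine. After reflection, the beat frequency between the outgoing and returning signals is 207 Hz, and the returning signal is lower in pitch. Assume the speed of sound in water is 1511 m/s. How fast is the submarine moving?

Double Doppler shift off a moving reflector: f₂ = f₀ · (v + u)/(v − u) (u > 0 toward emitter).
Returning signal is lower, so f₂ = f₀ − Δf = 15770 − 207 = 15563 Hz.
Rearranging, u = v · (f₂ − f₀)/(f₂ + f₀) = 1511 × -207/31333 ≈ -10.0 m/s.
So the submarine is moving at 10.0 m/s away from the emitter.

10.0 m/s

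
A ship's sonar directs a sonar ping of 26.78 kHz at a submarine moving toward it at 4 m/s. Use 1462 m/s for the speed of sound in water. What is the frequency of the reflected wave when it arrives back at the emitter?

26.9 kHz

The submarine first receives the wave as a moving observer: f₁ = f₀ · (v + u)/v = 26.78 × (1462 + 4)/1462 ≈ 26.9 kHz.
The reflection then acts as a moving source: f₂ = f₁ · v/(v − u) ≈ 26.9 kHz.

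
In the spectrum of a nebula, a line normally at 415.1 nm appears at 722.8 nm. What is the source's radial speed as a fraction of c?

0.504

λ'/λ₀ = 1.7413 > 1 (redshift), so the source is receding.
λ'/λ₀ = √((1 + β)/(1 − β)) for a receding source ⇒ β = (r² − 1)/(r² + 1) with r = λ'/λ₀.
β = (3.0320 − 1)/(3.0320 + 1) ≈ 0.504.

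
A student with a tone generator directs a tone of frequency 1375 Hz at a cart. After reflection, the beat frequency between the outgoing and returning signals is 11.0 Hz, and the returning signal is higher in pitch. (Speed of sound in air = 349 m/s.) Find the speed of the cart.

Double Doppler shift off a moving reflector: f₂ = f₀ · (v + u)/(v − u) (u > 0 toward emitter).
Returning signal is higher, so f₂ = f₀ + Δf = 1375 + 11 = 1386 Hz.
Rearranging, u = v · (f₂ − f₀)/(f₂ + f₀) = 349 × 11/2761 ≈ 1.39 m/s.
So the cart is moving at 1.39 m/s toward the emitter.

1.39 m/s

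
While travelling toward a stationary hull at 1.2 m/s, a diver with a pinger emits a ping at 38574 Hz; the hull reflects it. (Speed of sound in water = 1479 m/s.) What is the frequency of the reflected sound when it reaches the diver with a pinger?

38637 Hz

The hull receives the sound from a moving source: f₁ = f₀ · v/(v − v_e) = 38574 × 1479/1477.8 ≈ 38605 Hz.
On the return leg the diver with a pinger is a moving observer: f₂ = f₁ · (v + v_e)/v = 38605 × 1480.2/1479 ≈ 38637 Hz.
Equivalently f₂ = f₀ · (v + v_e)/(v − v_e).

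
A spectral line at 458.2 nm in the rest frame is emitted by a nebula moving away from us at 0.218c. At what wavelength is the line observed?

571.8 nm

Relativistic Doppler for wavelength: λ' = λ₀ · √((1 + β)/(1 − β)).
λ' = 458.2 × √(1.2180/0.7820) = 458.2 × 1.24802 ≈ 571.8 nm.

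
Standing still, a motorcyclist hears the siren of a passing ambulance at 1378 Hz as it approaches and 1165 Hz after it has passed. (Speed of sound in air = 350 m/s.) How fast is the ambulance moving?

f₁/f₂ = (v + v_s)/(v − v_s), so v_s = v · (f₁ − f₂)/(f₁ + f₂).
v_s = 350 × (1378 − 1165)/(1378 + 1165) = 350 × 213/2543 ≈ 29 m/s.

29 m/s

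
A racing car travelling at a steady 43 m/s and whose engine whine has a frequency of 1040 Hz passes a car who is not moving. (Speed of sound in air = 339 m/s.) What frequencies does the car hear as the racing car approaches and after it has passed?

Approaching: f₁ = f · v/(v − v_s) = 1040 × 339/296 ≈ 1191 Hz.
Receding: f₂ = f · v/(v + v_s) = 1040 × 339/382 ≈ 923 Hz.

1191 Hz approaching; 923 Hz receding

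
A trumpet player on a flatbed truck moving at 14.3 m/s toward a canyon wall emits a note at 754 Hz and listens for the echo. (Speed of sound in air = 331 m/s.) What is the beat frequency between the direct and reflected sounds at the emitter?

68 Hz

The canyon wall receives the sound from a moving source: f₁ = f₀ · v/(v − v_e) = 754 × 331/316.7 ≈ 788.0 Hz.
On the return leg the trumpet player on a flatbed truck is a moving observer: f₂ = f₁ · (v + v_e)/v = 788.0 × 345.3/331 ≈ 822.1 Hz.
Beat against the emitted tone: |f₂ − f₀| = 2v_e·f₀/(v − v_e) = 2 × 14.3 × 754/316.7 ≈ 68 Hz.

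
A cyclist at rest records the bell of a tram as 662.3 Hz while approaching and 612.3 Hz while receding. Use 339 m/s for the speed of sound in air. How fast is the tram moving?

13.3 m/s

f₁/f₂ = (v + v_s)/(v − v_s), so v_s = v · (f₁ − f₂)/(f₁ + f₂).
v_s = 339 × (662.3 − 612.3)/(662.3 + 612.3) = 339 × 50.0/1274.6 ≈ 13.3 m/s.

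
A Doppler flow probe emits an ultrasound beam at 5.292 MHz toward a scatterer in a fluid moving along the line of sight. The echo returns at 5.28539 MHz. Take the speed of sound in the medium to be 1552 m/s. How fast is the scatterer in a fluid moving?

Double Doppler shift off a moving reflector: f₂ = f₀ · (v + u)/(v − u) (u > 0 toward emitter).
Rearranging, u = v · (f₂ − f₀)/(f₂ + f₀) = 1552 × -0.00661/10.57739 ≈ -0.97 m/s.
So the scatterer in a fluid is moving at 0.97 m/s away from the emitter.

0.97 m/s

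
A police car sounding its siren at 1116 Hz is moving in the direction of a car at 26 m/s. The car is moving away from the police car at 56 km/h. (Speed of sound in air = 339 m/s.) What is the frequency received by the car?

56 km/h = 15.56 m/s.
General Doppler shift: f' = f · (v − v_o)/(v − v_s).
f' = 1116 × (339 − 15.56)/(339 − 26) = 1116 × 323.44/313 ≈ 1153 Hz.

1153 Hz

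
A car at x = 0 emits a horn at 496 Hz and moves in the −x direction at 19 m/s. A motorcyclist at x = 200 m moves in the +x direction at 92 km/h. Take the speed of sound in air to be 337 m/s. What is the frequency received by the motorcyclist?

92 km/h = 25.56 m/s.
The observer lies on the +x side, so the source is heading away from the observer and the observer is heading away from the source.
With source receding and observer receding, f' = f · (v − v_o)/(v + v_s).
f' = 496 × (337 − 25.56)/(337 + 19) = 496 × 311.44/356 ≈ 434 Hz.

434 Hz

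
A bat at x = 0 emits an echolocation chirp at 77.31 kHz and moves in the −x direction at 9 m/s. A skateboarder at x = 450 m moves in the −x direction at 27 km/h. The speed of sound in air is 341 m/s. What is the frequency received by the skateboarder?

27 km/h = 7.5 m/s.
The observer lies on the +x side, so the source is heading away from the observer and the observer is heading toward the source.
General Doppler shift: f' = f · (v + v_o)/(v + v_s).
f' = 77.31 × (341 + 7.5)/(341 + 9) = 77.31 × 348.5/350 ≈ 77.0 kHz.

77.0 kHz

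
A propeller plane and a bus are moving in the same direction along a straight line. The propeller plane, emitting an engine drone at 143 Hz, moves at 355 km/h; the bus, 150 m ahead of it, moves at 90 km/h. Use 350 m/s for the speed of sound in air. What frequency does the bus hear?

355 km/h = 98.61 m/s; 90 km/h = 25 m/s.
The bus is ahead, so the propeller plane is moving toward it while the bus is moving away from the propeller plane.
Both move, so f' = f · (v − v_o)/(v − v_s).
f' = 143 × (350 − 25)/(350 − 98.61) = 143 × 325/251.39 ≈ 185 Hz.

185 Hz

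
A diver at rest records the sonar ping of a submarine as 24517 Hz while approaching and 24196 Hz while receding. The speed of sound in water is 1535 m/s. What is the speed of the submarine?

f₁/f₂ = (v + v_s)/(v − v_s), so v_s = v · (f₁ − f₂)/(f₁ + f₂).
v_s = 1535 × (24517 − 24196)/(24517 + 24196) = 1535 × 321/48713 ≈ 10.1 m/s.

10.1 m/s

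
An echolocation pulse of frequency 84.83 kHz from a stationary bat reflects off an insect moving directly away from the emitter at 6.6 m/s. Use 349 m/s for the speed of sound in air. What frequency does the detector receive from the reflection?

81.7 kHz

The insect first receives the wave as a moving observer: f₁ = f₀ · (v − u)/v = 84.83 × (349 − 6.6)/349 ≈ 83.2 kHz.
On reflection it acts as a source moving away from the stationary detector: f₂ = f₁ · v/(v + u) = 83.2 × 349/355.6 ≈ 81.7 kHz.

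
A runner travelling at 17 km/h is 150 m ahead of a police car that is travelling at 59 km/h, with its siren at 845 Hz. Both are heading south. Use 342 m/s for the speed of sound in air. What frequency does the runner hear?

875 Hz

59 km/h = 16.39 m/s; 17 km/h = 4.722 m/s.
The runner is ahead, so the police car is moving toward it while the runner is moving away from the police car.
Both move, so f' = f · (v − v_o)/(v − v_s).
f' = 845 × (342 − 4.722)/(342 − 16.39) = 845 × 337.28/325.61 ≈ 875 Hz.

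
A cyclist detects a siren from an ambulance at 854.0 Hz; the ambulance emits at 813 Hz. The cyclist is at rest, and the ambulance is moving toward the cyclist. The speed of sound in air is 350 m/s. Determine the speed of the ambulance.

16.8 m/s

f' = f · v/(v − v_s) ⇒ v_s = v · |1 − f/f'|.
v_s = 350 × |1 − 813/854.0| = 350 × 0.04801 ≈ 16.8 m/s.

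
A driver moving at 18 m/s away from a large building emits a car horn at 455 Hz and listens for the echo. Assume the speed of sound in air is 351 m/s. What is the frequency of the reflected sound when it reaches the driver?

The large building receives the sound from a moving source: f₁ = f₀ · v/(v + v_e) = 455 × 351/369 ≈ 433 Hz.
On the return leg the driver is a moving observer: f₂ = f₁ · (v − v_e)/v = 433 × 333/351 ≈ 411 Hz.

411 Hz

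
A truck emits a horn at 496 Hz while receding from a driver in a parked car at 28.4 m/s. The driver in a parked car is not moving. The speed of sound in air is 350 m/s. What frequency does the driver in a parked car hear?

With the source moving away from a stationary observer, f' = f · v/(v + v_s).
f' = 496 × 350/(350 + 28.4) = 496 × 350/378.4 ≈ 459 Hz.

459 Hz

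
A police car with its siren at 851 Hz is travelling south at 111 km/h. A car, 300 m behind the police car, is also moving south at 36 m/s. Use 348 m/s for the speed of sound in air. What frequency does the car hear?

863 Hz

111 km/h = 30.83 m/s.
The car is behind, so the police car is moving away from it while the car is moving toward the police car.
Both move, so f' = f · (v + v_o)/(v + v_s).
f' = 851 × (348 + 36)/(348 + 30.83) = 851 × 384/378.83 ≈ 863 Hz.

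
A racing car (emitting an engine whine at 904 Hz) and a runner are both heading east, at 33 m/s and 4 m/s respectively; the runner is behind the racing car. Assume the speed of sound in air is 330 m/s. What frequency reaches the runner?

The runner is behind, so the racing car is moving away from it while the runner is moving toward the racing car.
Both move, so f' = f · (v + v_o)/(v + v_s).
f' = 904 × (330 + 4)/(330 + 33) = 904 × 334/363 ≈ 832 Hz.

832 Hz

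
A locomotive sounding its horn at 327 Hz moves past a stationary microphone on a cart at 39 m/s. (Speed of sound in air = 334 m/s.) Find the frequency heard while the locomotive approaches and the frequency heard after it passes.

Approaching: f₁ = f · v/(v − v_s) = 327 × 334/295 ≈ 370 Hz.
Receding: f₂ = f · v/(v + v_s) = 327 × 334/373 ≈ 293 Hz.

370 Hz approaching; 293 Hz receding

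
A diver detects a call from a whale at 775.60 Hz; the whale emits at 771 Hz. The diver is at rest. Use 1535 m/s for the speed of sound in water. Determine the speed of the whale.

f' > f, so the whale is approaching.
f' = f · v/(v − v_s) ⇒ v_s = v · |1 − f/f'|.
v_s = 1535 × |1 − 771/775.60| = 1535 × 0.005931 ≈ 9.1 m/s.

9.1 m/s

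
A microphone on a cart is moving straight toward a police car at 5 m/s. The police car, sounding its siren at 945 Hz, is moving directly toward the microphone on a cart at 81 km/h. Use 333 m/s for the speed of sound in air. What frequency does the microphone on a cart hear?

1029 Hz

81 km/h = 22.5 m/s.
With source approaching and observer approaching, f' = f · (v + v_o)/(v − v_s).
f' = 945 × (333 + 5)/(333 − 22.5) = 945 × 338/310.5 ≈ 1029 Hz.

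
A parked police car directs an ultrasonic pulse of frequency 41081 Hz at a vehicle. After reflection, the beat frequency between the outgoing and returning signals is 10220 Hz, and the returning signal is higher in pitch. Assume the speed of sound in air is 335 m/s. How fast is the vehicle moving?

Double Doppler shift off a moving reflector: f₂ = f₀ · (v + u)/(v − u) (u > 0 toward emitter).
Returning signal is higher, so f₂ = f₀ + Δf = 41081 + 10220 = 51301 Hz.
Rearranging, u = v · (f₂ − f₀)/(f₂ + f₀) = 335 × 10220/92382 ≈ 37 m/s.
So the vehicle is moving at 37 m/s toward the emitter.

37 m/s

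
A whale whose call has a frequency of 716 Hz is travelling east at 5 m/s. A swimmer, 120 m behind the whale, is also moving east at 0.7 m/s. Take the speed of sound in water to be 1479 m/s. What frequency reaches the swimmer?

The swimmer is behind, so the whale is moving away from it while the swimmer is moving toward the whale.
With source receding and observer approaching, f' = f · (v + v_o)/(v + v_s).
f' = 716 × (1479 + 0.7)/(1479 + 5) = 716 × 1479.7/1484 ≈ 714 Hz.

714 Hz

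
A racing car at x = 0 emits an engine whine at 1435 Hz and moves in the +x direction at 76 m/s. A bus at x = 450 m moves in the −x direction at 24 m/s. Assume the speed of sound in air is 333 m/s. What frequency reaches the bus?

1993 Hz

The observer lies on the +x side, so the source is heading toward the observer and the observer is heading toward the source.
General Doppler shift: f' = f · (v + v_o)/(v − v_s).
f' = 1435 × (333 + 24)/(333 − 76) = 1435 × 357/257 ≈ 1993 Hz.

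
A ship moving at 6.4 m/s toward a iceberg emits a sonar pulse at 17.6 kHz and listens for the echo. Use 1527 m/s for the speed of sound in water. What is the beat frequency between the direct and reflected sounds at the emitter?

The iceberg receives the sound from a moving source: f₁ = f₀ · v/(v − v_e) = 17.6 × 1527/1520.6 ≈ 17.6741 kHz.
On the return leg the ship is a moving observer: f₂ = f₁ · (v + v_e)/v = 17.6741 × 1533.4/1527 ≈ 17.7482 kHz.
Equivalently f₂ = f₀ · (v + v_e)/(v − v_e).
Beat against the emitted tone (with f₀ = 17600 Hz): |f₂ − f₀| = 2v_e·f₀/(v − v_e) = 2 × 6.4 × 17600/1520.6 ≈ 148 Hz.

148 Hz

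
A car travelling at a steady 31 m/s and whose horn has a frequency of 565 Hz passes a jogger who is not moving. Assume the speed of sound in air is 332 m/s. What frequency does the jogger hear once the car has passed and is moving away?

517 Hz

Receding: f₂ = f · v/(v + v_s) = 565 × 332/363 ≈ 517 Hz.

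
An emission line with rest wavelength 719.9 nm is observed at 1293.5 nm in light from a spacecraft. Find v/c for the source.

λ'/λ₀ = 1.7968 > 1 (redshift), so the source is receding.
λ'/λ₀ = √((1 + β)/(1 − β)) for a receding source ⇒ β = (r² − 1)/(r² + 1) with r = λ'/λ₀.
β = (3.2284 − 1)/(3.2284 + 1) ≈ 0.527.

0.527c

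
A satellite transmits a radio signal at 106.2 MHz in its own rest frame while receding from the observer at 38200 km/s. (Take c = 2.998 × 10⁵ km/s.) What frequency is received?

β = v/c = 38200/299800 = 0.1274.
Relativistic Doppler for frequency: f' = f₀ · √((1 − β)/(1 + β)).
f' = 106.2 × √(0.8726/1.1274) = 106.2 × 0.87975 ≈ 93.4 MHz.

93.4 MHz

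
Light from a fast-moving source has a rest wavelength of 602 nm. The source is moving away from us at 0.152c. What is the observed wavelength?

Relativistic Doppler for wavelength: λ' = λ₀ · √((1 + β)/(1 − β)).
λ' = 602 × √(1.1520/0.8480) = 602 × 1.16554 ≈ 701.7 nm.

701.7 nm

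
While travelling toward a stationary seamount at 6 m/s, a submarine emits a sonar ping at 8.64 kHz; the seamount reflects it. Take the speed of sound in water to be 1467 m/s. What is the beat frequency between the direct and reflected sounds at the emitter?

71 Hz

The seamount receives the sound from a moving source: f₁ = f₀ · v/(v − v_e) = 8.64 × 1467/1461 ≈ 8.6755 kHz.
On the return leg the submarine is a moving observer: f₂ = f₁ · (v + v_e)/v = 8.6755 × 1473/1467 ≈ 8.7110 kHz.
Beat against the emitted tone (with f₀ = 8640 Hz): |f₂ − f₀| = 2v_e·f₀/(v − v_e) = 2 × 6 × 8640/1461 ≈ 71 Hz.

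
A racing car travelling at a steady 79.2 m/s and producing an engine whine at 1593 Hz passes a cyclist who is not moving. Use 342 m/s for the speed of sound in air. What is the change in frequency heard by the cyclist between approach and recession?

780 Hz

Approaching: f₁ = f · v/(v − v_s) = 1593 × 342/262.8 ≈ 2073 Hz.
Receding: f₂ = f · v/(v + v_s) = 1593 × 342/421.2 ≈ 1293 Hz.
Drop: f₁ − f₂ = 2f·v·v_s/(v² − v_s²) = 2 × 1593 × 342 × 79.2/(342² − 79.2²) ≈ 780 Hz.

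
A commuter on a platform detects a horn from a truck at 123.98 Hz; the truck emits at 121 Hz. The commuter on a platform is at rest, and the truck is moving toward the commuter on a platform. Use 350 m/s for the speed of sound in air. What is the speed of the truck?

f' = f · v/(v − v_s) ⇒ v_s = v · |1 − f/f'|.
v_s = 350 × |1 − 121/123.98| = 350 × 0.02404 ≈ 8.4 m/s.

8.4 m/s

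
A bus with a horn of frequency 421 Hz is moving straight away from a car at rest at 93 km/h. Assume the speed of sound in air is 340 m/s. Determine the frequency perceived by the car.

391 Hz

93 km/h = 25.83 m/s.
With the source moving away from a stationary observer, f' = f · v/(v + v_s).
f' = 421 × 340/(340 + 25.83) = 421 × 340/365.8 ≈ 391 Hz.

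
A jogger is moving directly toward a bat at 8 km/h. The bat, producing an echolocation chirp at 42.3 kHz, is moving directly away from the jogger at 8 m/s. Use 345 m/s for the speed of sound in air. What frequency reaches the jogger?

41.6 kHz

8 km/h = 2.222 m/s.
General Doppler shift: f' = f · (v + v_o)/(v + v_s).
f' = 42.3 × (345 + 2.222)/(345 + 8) = 42.3 × 347.22/353 ≈ 41.6 kHz.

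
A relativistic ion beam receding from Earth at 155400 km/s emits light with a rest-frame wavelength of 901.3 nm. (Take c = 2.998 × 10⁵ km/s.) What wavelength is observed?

β = v/c = 155400/299800 = 0.5183.
Relativistic Doppler for wavelength: λ' = λ₀ · √((1 + β)/(1 − β)).
λ' = 901.3 × √(1.5183/0.4817) = 901.3 × 1.77549 ≈ 1600.2 nm.

1600.2 nm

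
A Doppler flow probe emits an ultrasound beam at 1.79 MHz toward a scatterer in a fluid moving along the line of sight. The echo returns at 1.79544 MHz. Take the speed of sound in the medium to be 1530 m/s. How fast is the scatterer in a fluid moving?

Double Doppler shift off a moving reflector: f₂ = f₀ · (v + u)/(v − u) (u > 0 toward emitter).
Rearranging, u = v · (f₂ − f₀)/(f₂ + f₀) = 1530 × 0.00544/3.58544 ≈ 2.32 m/s.
So the scatterer in a fluid is moving at 2.32 m/s toward the emitter.

2.32 m/s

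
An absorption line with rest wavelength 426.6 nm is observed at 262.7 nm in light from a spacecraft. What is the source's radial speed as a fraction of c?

0.450

λ'/λ₀ = 0.6158 < 1 (blueshift), so the source is approaching.
λ'/λ₀ = √((1 − β)/(1 + β)) for an approaching source ⇒ β = (1 − r²)/(1 + r²) with r = λ'/λ₀.
β = (1 − 0.3792)/(1 + 0.3792) ≈ 0.450.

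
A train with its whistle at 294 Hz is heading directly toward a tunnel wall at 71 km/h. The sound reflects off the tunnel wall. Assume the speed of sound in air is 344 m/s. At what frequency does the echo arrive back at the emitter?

330 Hz

71 km/h = 19.72 m/s.
The tunnel wall receives the sound from a moving source: f₁ = f₀ · v/(v − v_e) = 294 × 344/324.28 ≈ 312 Hz.
On the return leg the train is a moving observer: f₂ = f₁ · (v + v_e)/v = 312 × 363.72/344 ≈ 330 Hz.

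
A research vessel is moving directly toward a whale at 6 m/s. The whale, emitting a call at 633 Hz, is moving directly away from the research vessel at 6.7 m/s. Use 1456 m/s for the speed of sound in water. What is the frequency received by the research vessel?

633 Hz

Both move, so f' = f · (v + v_o)/(v + v_s).
f' = 633 × (1456 + 6)/(1456 + 6.7) = 633 × 1462/1462.7 ≈ 633 Hz.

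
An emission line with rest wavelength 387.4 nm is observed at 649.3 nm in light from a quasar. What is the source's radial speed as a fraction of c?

0.475

λ'/λ₀ = 1.6760 > 1 (redshift), so the source is receding.
λ'/λ₀ = √((1 + β)/(1 − β)) for a receding source ⇒ β = (r² − 1)/(r² + 1) with r = λ'/λ₀.
β = (2.8091 − 1)/(2.8091 + 1) ≈ 0.475.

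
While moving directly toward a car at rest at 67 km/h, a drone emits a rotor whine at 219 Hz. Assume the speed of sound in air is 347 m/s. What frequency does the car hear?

67 km/h = 18.61 m/s.
With the source moving toward a stationary observer, f' = f · v/(v − v_s).
f' = 219 × 347/(347 − 18.61) = 219 × 347/328.4 ≈ 231 Hz.

231 Hz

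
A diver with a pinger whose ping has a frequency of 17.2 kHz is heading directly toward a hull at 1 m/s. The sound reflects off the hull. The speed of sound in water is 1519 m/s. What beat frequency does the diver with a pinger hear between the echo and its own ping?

The hull receives the sound from a moving source: f₁ = f₀ · v/(v − v_e) = 17.2 × 1519/1518 ≈ 17.2113 kHz.
On the return leg the diver with a pinger is a moving observer: f₂ = f₁ · (v + v_e)/v = 17.2113 × 1520/1519 ≈ 17.2227 kHz.
Beat against the emitted tone (with f₀ = 17200 Hz): |f₂ − f₀| = 2v_e·f₀/(v − v_e) = 2 × 1 × 17200/1518 ≈ 22.7 Hz.

22.7 Hz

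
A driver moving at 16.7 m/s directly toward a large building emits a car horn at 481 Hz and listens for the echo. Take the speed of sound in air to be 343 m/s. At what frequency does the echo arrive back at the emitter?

530 Hz

The large building receives the sound from a moving source: f₁ = f₀ · v/(v − v_e) = 481 × 343/326.3 ≈ 506 Hz.
On the return leg the driver is a moving observer: f₂ = f₁ · (v + v_e)/v = 506 × 359.7/343 ≈ 530 Hz.
Equivalently f₂ = f₀ · (v + v_e)/(v − v_e).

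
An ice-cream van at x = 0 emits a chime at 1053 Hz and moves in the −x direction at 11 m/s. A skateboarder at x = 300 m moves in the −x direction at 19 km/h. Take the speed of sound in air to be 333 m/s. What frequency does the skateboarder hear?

19 km/h = 5.278 m/s.
The observer lies on the +x side, so the source is heading away from the observer and the observer is heading toward the source.
General Doppler shift: f' = f · (v + v_o)/(v + v_s).
f' = 1053 × (333 + 5.278)/(333 + 11) = 1053 × 338.28/344 ≈ 1035 Hz.

1035 Hz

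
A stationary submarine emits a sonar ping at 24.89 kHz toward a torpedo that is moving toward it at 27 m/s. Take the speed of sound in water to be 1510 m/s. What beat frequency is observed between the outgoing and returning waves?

The torpedo first receives the wave as a moving observer: f₁ = f₀ · (v + u)/v = 24.89 × (1510 + 27)/1510 ≈ 25.335 kHz.
On reflection it acts as a source moving toward the stationary detector: f₂ = f₁ · v/(v − u) = 25.335 × 1510/1483 ≈ 25.796 kHz.
Equivalently f₂ = f₀ · (v + u)/(v − u).
Beat frequency (with f₀ = 24890 Hz): |f₂ − f₀| = 2u·f₀/(v − u) = 2 × 27 × 24890/1483 ≈ 906 Hz.

906 Hz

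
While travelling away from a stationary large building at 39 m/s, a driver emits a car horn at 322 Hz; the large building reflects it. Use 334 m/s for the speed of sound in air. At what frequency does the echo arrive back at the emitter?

255 Hz

The large building receives the sound from a moving source: f₁ = f₀ · v/(v + v_e) = 322 × 334/373 ≈ 288 Hz.
On the return leg the driver is a moving observer: f₂ = f₁ · (v − v_e)/v = 288 × 295/334 ≈ 255 Hz.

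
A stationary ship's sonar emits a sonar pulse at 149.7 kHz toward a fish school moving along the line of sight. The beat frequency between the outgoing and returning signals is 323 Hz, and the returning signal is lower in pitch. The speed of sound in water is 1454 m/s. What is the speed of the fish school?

Double Doppler shift off a moving reflector: f₂ = f₀ · (v + u)/(v − u) (u > 0 toward emitter).
Returning signal is lower, so f₂ = f₀ − Δf = 149700 − 323 = 149377 Hz.
Rearranging, u = v · (f₂ − f₀)/(f₂ + f₀) = 1454 × -323/299077 ≈ -1.57 m/s.
So the fish school is moving at 1.57 m/s away from the emitter.

1.57 m/s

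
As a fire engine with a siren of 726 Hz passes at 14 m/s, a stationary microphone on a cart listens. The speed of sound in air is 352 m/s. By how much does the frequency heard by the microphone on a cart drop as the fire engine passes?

Approaching: f₁ = f · v/(v − v_s) = 726 × 352/338 ≈ 756.1 Hz.
Receding: f₂ = f · v/(v + v_s) = 726 × 352/366 ≈ 698.2 Hz.
Drop: f₁ − f₂ = 2f·v·v_s/(v² − v_s²) = 2 × 726 × 352 × 14/(352² − 14²) ≈ 57.8 Hz.

57.8 Hz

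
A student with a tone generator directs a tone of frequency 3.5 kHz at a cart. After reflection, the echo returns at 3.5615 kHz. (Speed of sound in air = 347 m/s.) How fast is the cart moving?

Double Doppler shift off a moving reflector: f₂ = f₀ · (v + u)/(v − u) (u > 0 toward emitter).
Rearranging, u = v · (f₂ − f₀)/(f₂ + f₀) = 347 × 0.0615/7.0615 ≈ 3.0 m/s.
So the cart is moving at 3.0 m/s toward the emitter.

3.0 m/s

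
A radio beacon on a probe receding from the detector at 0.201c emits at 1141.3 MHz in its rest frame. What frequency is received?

930.9 MHz

Relativistic Doppler for frequency: f' = f₀ · √((1 − β)/(1 + β)).
f' = 1141.3 × √(0.7990/1.2010) = 1141.3 × 0.81565 ≈ 930.9 MHz.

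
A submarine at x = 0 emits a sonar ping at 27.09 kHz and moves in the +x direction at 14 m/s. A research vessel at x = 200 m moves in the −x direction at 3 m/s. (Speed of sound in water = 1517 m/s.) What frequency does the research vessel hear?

27.4 kHz

The observer lies on the +x side, so the source is heading toward the observer and the observer is heading toward the source.
With source approaching and observer approaching, f' = f · (v + v_o)/(v − v_s).
f' = 27.09 × (1517 + 3)/(1517 − 14) = 27.09 × 1520/1503 ≈ 27.4 kHz.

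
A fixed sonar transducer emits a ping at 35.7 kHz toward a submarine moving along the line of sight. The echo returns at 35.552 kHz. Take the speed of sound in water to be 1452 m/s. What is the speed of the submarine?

3.0 m/s

Double Doppler shift off a moving reflector: f₂ = f₀ · (v + u)/(v − u) (u > 0 toward emitter).
Rearranging, u = v · (f₂ − f₀)/(f₂ + f₀) = 1452 × -0.148/71.252 ≈ -3.0 m/s.
So the submarine is moving at 3.0 m/s away from the emitter.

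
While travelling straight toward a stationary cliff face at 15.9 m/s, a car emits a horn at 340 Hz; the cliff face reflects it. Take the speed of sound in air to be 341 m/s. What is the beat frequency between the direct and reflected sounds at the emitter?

The cliff face receives the sound from a moving source: f₁ = f₀ · v/(v − v_e) = 340 × 341/325.1 ≈ 356.6 Hz.
On the return leg the car is a moving observer: f₂ = f₁ · (v + v_e)/v = 356.6 × 356.9/341 ≈ 373.3 Hz.
Equivalently f₂ = f₀ · (v + v_e)/(v − v_e).
Beat against the emitted tone: |f₂ − f₀| = 2v_e·f₀/(v − v_e) = 2 × 15.9 × 340/325.1 ≈ 33.3 Hz.

33.3 Hz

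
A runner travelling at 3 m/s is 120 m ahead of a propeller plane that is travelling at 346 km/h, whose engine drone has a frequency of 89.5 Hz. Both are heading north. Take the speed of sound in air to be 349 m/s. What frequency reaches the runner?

346 km/h = 96.11 m/s.
The runner is ahead, so the propeller plane is moving toward it while the runner is moving away from the propeller plane.
With source approaching and observer receding, f' = f · (v − v_o)/(v − v_s).
f' = 89.5 × (349 − 3)/(349 − 96.11) = 89.5 × 346/252.89 ≈ 122 Hz.

122 Hz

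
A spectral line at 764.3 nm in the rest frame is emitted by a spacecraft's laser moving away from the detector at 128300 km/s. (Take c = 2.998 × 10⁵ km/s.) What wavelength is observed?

β = v/c = 128300/299800 = 0.4280.
Relativistic Doppler for wavelength: λ' = λ₀ · √((1 + β)/(1 − β)).
λ' = 764.3 × √(1.4280/0.5720) = 764.3 × 1.57994 ≈ 1207.5 nm.

1207.5 nm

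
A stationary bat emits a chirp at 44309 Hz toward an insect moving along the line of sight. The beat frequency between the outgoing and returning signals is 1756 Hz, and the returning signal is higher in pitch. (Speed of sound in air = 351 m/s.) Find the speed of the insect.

Double Doppler shift off a moving reflector: f₂ = f₀ · (v + u)/(v − u) (u > 0 toward emitter).
Returning signal is higher, so f₂ = f₀ + Δf = 44309 + 1756 = 46065 Hz.
Rearranging, u = v · (f₂ − f₀)/(f₂ + f₀) = 351 × 1756/90374 ≈ 6.8 m/s.
So the insect is moving at 6.8 m/s toward the emitter.

6.8 m/s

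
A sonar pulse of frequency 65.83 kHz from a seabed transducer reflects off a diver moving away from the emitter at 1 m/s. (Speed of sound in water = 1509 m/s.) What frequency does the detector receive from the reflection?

65.7 kHz

The diver first receives the wave as a moving observer: f₁ = f₀ · (v − u)/v = 65.83 × (1509 − 1)/1509 ≈ 65.8 kHz.
The reflection then acts as a moving source: f₂ = f₁ · v/(v + u) ≈ 65.7 kHz.
Equivalently f₂ = f₀ · (v − u)/(v + u).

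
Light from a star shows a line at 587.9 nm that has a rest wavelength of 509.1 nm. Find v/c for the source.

0.143c

λ'/λ₀ = 1.1548 > 1 (redshift), so the source is receding.
λ'/λ₀ = √((1 + β)/(1 − β)) for a receding source ⇒ β = (r² − 1)/(r² + 1) with r = λ'/λ₀.
β = (1.3335 − 1)/(1.3335 + 1) ≈ 0.143.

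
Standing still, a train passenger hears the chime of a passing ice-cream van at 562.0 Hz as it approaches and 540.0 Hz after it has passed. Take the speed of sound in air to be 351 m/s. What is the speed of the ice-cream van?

7.0 m/s

f₁/f₂ = (v + v_s)/(v − v_s), so v_s = v · (f₁ − f₂)/(f₁ + f₂).
v_s = 351 × (562.0 − 540.0)/(562.0 + 540.0) = 351 × 22.0/1102.0 ≈ 7.0 m/s.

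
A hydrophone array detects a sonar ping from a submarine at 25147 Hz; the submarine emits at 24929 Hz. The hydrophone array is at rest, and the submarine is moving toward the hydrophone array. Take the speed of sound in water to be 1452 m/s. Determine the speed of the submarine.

f' = f · v/(v − v_s) ⇒ v_s = v · |1 − f/f'|.
v_s = 1452 × |1 − 24929/25147| = 1452 × 0.008669 ≈ 12.6 m/s.

12.6 m/s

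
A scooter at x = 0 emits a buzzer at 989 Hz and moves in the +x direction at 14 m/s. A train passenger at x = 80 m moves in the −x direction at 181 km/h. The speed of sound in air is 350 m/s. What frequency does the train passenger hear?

181 km/h = 50.28 m/s.
The observer lies on the +x side, so the source is heading toward the observer and the observer is heading toward the source.
Both move, so f' = f · (v + v_o)/(v − v_s).
f' = 989 × (350 + 50.28)/(350 − 14) = 989 × 400.28/336 ≈ 1178 Hz.

1178 Hz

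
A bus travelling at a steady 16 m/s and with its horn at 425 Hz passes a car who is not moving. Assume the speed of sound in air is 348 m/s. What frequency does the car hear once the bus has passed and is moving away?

Receding: f₂ = f · v/(v + v_s) = 425 × 348/364 ≈ 406 Hz.

406 Hz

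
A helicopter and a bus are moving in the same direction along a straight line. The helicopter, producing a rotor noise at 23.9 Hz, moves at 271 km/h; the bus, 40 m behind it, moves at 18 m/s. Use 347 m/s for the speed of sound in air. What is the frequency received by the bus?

271 km/h = 75.28 m/s.
The bus is behind, so the helicopter is moving away from it while the bus is moving toward the helicopter.
General Doppler shift: f' = f · (v + v_o)/(v + v_s).
f' = 23.9 × (347 + 18)/(347 + 75.28) = 23.9 × 365/422.28 ≈ 20.7 Hz.

20.7 Hz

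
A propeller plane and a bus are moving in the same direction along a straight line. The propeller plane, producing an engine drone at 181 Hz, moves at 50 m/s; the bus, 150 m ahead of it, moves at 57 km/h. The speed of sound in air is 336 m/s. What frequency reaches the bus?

57 km/h = 15.83 m/s.
The bus is ahead, so the propeller plane is moving toward it while the bus is moving away from the propeller plane.
Both move, so f' = f · (v − v_o)/(v − v_s).
f' = 181 × (336 − 15.83)/(336 − 50) = 181 × 320.17/286 ≈ 203 Hz.

203 Hz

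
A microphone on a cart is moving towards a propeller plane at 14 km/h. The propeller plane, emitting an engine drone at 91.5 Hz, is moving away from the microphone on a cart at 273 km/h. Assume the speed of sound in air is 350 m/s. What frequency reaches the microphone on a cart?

76 Hz

273 km/h = 75.83 m/s; 14 km/h = 3.889 m/s.
Both move, so f' = f · (v + v_o)/(v + v_s).
f' = 91.5 × (350 + 3.889)/(350 + 75.83) = 91.5 × 353.89/425.83 ≈ 76 Hz.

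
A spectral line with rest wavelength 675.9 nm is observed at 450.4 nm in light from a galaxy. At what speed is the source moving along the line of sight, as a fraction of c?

λ'/λ₀ = 0.6664 < 1 (blueshift), so the source is approaching.
λ'/λ₀ = √((1 − β)/(1 + β)) for an approaching source ⇒ β = (1 − r²)/(1 + r²) with r = λ'/λ₀.
β = (1 − 0.4440)/(1 + 0.4440) ≈ 0.385.

0.385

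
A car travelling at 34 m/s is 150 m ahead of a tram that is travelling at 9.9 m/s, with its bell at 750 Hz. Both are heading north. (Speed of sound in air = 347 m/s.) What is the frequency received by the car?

The car is ahead, so the tram is moving toward it while the car is moving away from the tram.
General Doppler shift: f' = f · (v − v_o)/(v − v_s).
f' = 750 × (347 − 34)/(347 − 9.9) = 750 × 313/337.1 ≈ 696 Hz.

696 Hz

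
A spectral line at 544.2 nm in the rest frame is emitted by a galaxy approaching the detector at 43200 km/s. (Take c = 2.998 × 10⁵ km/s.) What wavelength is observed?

β = v/c = 43200/299800 = 0.1441.
Relativistic Doppler for wavelength: λ' = λ₀ · √((1 − β)/(1 + β)).
λ' = 544.2 × √(0.8559/1.1441) = 544.2 × 0.86493 ≈ 470.7 nm.

470.7 nm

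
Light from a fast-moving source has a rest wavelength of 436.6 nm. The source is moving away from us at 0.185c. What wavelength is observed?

526.5 nm

Relativistic Doppler for wavelength: λ' = λ₀ · √((1 + β)/(1 − β)).
λ' = 436.6 × √(1.1850/0.8150) = 436.6 × 1.20581 ≈ 526.5 nm.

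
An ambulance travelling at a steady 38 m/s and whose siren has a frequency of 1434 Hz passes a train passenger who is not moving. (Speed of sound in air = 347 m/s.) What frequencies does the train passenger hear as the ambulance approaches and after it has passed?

Approaching: f₁ = f · v/(v − v_s) = 1434 × 347/309 ≈ 1610 Hz.
Receding: f₂ = f · v/(v + v_s) = 1434 × 347/385 ≈ 1292 Hz.

1610 Hz approaching; 1292 Hz receding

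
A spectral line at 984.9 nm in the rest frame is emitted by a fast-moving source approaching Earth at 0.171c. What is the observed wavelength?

Relativistic Doppler for wavelength: λ' = λ₀ · √((1 − β)/(1 + β)).
λ' = 984.9 × √(0.8290/1.1710) = 984.9 × 0.84139 ≈ 828.7 nm.

828.7 nm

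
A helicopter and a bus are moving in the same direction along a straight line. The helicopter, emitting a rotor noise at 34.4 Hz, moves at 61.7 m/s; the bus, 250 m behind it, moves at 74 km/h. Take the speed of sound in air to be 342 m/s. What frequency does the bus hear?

30.9 Hz

74 km/h = 20.56 m/s.
The bus is behind, so the helicopter is moving away from it while the bus is moving toward the helicopter.
General Doppler shift: f' = f · (v + v_o)/(v + v_s).
f' = 34.4 × (342 + 20.56)/(342 + 61.7) = 34.4 × 362.56/403.7 ≈ 30.9 Hz.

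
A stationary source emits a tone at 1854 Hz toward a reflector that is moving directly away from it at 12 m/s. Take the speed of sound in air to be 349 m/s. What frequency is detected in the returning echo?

1731 Hz

The reflector first receives the wave as a moving observer: f₁ = f₀ · (v − u)/v = 1854 × (349 − 12)/349 ≈ 1790 Hz.
The reflection then acts as a moving source: f₂ = f₁ · v/(v + u) ≈ 1731 Hz.
Equivalently f₂ = f₀ · (v − u)/(v + u).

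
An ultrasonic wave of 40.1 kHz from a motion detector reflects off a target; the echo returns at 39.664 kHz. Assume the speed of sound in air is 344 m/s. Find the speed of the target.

1.88 m/s

Double Doppler shift off a moving reflector: f₂ = f₀ · (v + u)/(v − u) (u > 0 toward emitter).
Rearranging, u = v · (f₂ − f₀)/(f₂ + f₀) = 344 × -0.436/79.764 ≈ -1.88 m/s.
So the target is moving at 1.88 m/s away from the emitter.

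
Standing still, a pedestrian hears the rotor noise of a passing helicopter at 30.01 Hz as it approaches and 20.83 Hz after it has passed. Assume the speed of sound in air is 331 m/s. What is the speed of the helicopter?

60 m/s

f₁/f₂ = (v + v_s)/(v − v_s), so v_s = v · (f₁ − f₂)/(f₁ + f₂).
v_s = 331 × (30.01 − 20.83)/(30.01 + 20.83) = 331 × 9.18/50.84 ≈ 60 m/s.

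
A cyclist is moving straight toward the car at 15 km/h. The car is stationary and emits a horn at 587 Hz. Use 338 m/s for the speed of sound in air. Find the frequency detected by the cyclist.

15 km/h = 4.167 m/s.
Only the observer moves, toward the source, so f' = f · (v + v_o)/v.
f' = 587 × (338 + 4.167)/338 = 587 × 342.17/338 ≈ 594 Hz.

594 Hz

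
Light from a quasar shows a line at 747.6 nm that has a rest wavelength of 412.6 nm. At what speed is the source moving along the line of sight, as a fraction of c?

λ'/λ₀ = 1.8119 > 1 (redshift), so the source is receding.
λ'/λ₀ = √((1 + β)/(1 − β)) for a receding source ⇒ β = (r² − 1)/(r² + 1) with r = λ'/λ₀.
β = (3.2831 − 1)/(3.2831 + 1) ≈ 0.533.

0.533c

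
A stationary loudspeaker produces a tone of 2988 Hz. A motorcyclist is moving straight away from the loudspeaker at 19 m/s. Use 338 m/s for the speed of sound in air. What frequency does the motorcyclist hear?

Only the observer moves, away from the source, so f' = f · (v − v_o)/v.
f' = 2988 × (338 − 19)/338 = 2988 × 319/338 ≈ 2820 Hz.

2820 Hz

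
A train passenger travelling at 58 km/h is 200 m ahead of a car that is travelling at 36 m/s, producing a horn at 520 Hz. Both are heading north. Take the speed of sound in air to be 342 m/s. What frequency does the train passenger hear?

554 Hz

58 km/h = 16.11 m/s.
The train passenger is ahead, so the car is moving toward it while the train passenger is moving away from the car.
With source approaching and observer receding, f' = f · (v − v_o)/(v − v_s).
f' = 520 × (342 − 16.11)/(342 − 36) = 520 × 325.89/306 ≈ 554 Hz.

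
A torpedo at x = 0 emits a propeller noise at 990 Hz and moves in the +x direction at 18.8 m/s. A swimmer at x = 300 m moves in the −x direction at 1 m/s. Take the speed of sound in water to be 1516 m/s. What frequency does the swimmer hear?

The observer lies on the +x side, so the source is heading toward the observer and the observer is heading toward the source.
With source approaching and observer approaching, f' = f · (v + v_o)/(v − v_s).
f' = 990 × (1516 + 1)/(1516 − 18.8) = 990 × 1517/1497.2 ≈ 1003 Hz.

1003 Hz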